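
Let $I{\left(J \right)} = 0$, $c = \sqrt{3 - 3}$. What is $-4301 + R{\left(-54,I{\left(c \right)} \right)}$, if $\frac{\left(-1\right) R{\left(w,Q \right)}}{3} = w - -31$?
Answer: $-4232$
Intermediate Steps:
$c = 0$ ($c = \sqrt{0} = 0$)
$R{\left(w,Q \right)} = -93 - 3 w$ ($R{\left(w,Q \right)} = - 3 \left(w - -31\right) = - 3 \left(w + 31\right) = - 3 \left(31 + w\right) = -93 - 3 w$)
$-4301 + R{\left(-54,I{\left(c \right)} \right)} = -4301 - -69 = -4301 + \left(-93 + 162\right) = -4301 + 69 = -4232$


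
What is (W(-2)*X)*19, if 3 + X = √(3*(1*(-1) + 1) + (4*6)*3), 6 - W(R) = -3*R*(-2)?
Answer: -1026 + 2052*√2 ≈ 1876.0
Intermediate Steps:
W(R) = 6 - 6*R (W(R) = 6 - (-3*R)*(-2) = 6 - 6*R)
X = -3 + 6*√2 (X = -3 + √(3*(1*(-1) + 1) + (4*6)*3) = -3 + √(3*(-1 + 1) + 24*3) = -3 + √(3*0 + 72) = -3 + √(0 + 72) = -3 + √72 = -3 + 6*√2 ≈ 5.4853)
(W(-2)*X)*19 = ((6 - 6*(-2))*(-3 + 6*√2))*19 = ((6 + 12)*(-3 + 6*√2))*19 = (18*(-3 + 6*√2))*19 = (-54 + 108*√2)*19 = -1026 + 2052*√2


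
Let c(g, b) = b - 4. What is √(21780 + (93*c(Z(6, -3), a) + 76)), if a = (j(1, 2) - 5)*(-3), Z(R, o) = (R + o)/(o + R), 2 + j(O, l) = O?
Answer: √23158 ≈ 152.18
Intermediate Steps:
j(O, l) = -2 + O
Z(R, o) = 1 (Z(R, o) = (R + o)/(R + o) = 1)
a = 18 (a = ((-2 + 1) - 5)*(-3) = (-1 - 5)*(-3) = -6*(-3) = 18)
c(g, b) = -4 + b
√(21780 + (93*c(Z(6, -3), a) + 76)) = √(21780 + (93*(-4 + 18) + 76)) = √(21780 + (93*14 + 76)) = √(21780 + (1302 + 76)) = √(21780 + 1378) = √23158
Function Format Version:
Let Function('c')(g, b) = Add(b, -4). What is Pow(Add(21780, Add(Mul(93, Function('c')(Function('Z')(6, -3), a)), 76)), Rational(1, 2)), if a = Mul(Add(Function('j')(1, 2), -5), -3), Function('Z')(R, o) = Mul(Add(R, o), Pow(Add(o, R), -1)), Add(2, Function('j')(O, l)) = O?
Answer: Pow(23158, Rational(1, 2)) ≈ 152.18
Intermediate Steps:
Function('j')(O, l) = Add(-2, O)
Function('Z')(R, o) = 1 (Function('Z')(R, o) = Mul(Add(R, o), Pow(Add(R, o), -1)) = 1)
a = 18 (a = Mul(Add(Add(-2, 1), -5), -3) = Mul(Add(-1, -5), -3) = Mul(-6, -3) = 18)
Function('c')(g, b) = Add(-4, b)
Pow(Add(21780, Add(Mul(93, Function('c')(Function('Z')(6, -3), a)), 76)), Rational(1, 2)) = Pow(Add(21780, Add(Mul(93, Add(-4, 18)), 76)), Rational(1, 2)) = Pow(Add(21780, Add(Mul(93, 14), 76)), Rational(1, 2)) = Pow(Add(21780, Add(1302, 76)), Rational(1, 2)) = Pow(Add(21780, 1378), Rational(1, 2)) = Pow(23158, Rational(1, 2))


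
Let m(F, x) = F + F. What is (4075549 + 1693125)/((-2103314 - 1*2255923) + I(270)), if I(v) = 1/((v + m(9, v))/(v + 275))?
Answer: -1661378112/1255459711 ≈ -1.3233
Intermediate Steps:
m(F, x) = 2*F
I(v) = (275 + v)/(18 + v) (I(v) = 1/((v + 2*9)/(v + 275)) = 1/((v + 18)/(275 + v)) = 1/((18 + v)/(275 + v)) = (275 + v)/(18 + v))
(4075549 + 1693125)/((-2103314 - 1*2255923) + I(270)) = (4075549 + 1693125)/((-2103314 - 1*2255923) + (275 + 270)/(18 + 270)) = 5768674/((-2103314 - 2255923) + 545/288) = 5768674/(-4359237 + (1/288)*545) = 5768674/(-4359237 + 545/288) = 5768674/(-1255459711/288) = 5768674*(-288/1255459711) = -1661378112/1255459711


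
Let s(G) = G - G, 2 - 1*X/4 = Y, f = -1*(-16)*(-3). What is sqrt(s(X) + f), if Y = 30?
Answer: 4*I*sqrt(3) ≈ 6.9282*I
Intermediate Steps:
f = -48 (f = 16*(-3) = -48)
X = -112 (X = 8 - 4*30 = 8 - 120 = -112)
s(G) = 0
sqrt(s(X) + f) = sqrt(0 - 48) = sqrt(-48) = 4*I*sqrt(3)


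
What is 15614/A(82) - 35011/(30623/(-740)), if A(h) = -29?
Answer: 273188538/888067 ≈ 307.62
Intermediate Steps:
15614/A(82) - 35011/(30623/(-740)) = 15614/(-29) - 35011/(30623/(-740)) = 15614*(-1/29) - 35011/(30623*(-1/740)) = -15614/29 - 35011/(-30623/740) = -15614/29 - 35011*(-740/30623) = -15614/29 + 25908140/30623 = 273188538/888067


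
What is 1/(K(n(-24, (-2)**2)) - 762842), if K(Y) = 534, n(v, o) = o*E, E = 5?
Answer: -1/762308 ≈ -1.3118e-6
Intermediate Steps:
n(v, o) = 5*o (n(v, o) = o*5 = 5*o)
1/(K(n(-24, (-2)**2)) - 762842) = 1/(534 - 762842) = 1/(-762308) = -1/762308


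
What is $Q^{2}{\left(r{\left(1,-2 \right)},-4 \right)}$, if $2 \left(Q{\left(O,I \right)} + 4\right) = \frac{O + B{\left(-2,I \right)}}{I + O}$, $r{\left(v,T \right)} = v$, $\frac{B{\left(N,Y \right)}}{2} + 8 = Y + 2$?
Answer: $\frac{25}{36} \approx 0.69444$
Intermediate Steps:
$B{\left(N,Y \right)} = -12 + 2 Y$ ($B{\left(N,Y \right)} = -16 + 2 \left(Y + 2\right) = -16 + 2 \left(2 + Y\right) = -16 + \left(4 + 2 Y\right) = -12 + 2 Y$)
$Q{\left(O,I \right)} = -4 + \frac{-12 + O + 2 I}{2 \left(I + O\right)}$ ($Q{\left(O,I \right)} = -4 + \frac{\left(O + \left(-12 + 2 I\right)\right) \frac{1}{I + O}}{2} = -4 + \frac{\left(-12 + O + 2 I\right) \frac{1}{I + O}}{2} = -4 + \frac{\frac{1}{I + O} \left(-12 + O + 2 I\right)}{2} = -4 + \frac{-12 + O + 2 I}{2 \left(I + O\right)}$)
$Q^{2}{\left(r{\left(1,-2 \right)},-4 \right)} = \left(\frac{-6 - -12 - \frac{7}{2}}{-4 + 1}\right)^{2} = \left(\frac{-6 + 12 - \frac{7}{2}}{-3}\right)^{2} = \left(\left(- \frac{1}{3}\right) \frac{5}{2}\right)^{2} = \left(- \frac{5}{6}\right)^{2} = \frac{25}{36}$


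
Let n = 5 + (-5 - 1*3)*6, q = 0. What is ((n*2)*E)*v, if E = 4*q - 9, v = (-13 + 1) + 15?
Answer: 2322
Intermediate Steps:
n = -43 (n = 5 + (-5 - 3)*6 = 5 - 8*6 = 5 - 48 = -43)
v = 3 (v = -12 + 15 = 3)
E = -9 (E = 4*0 - 9 = 0 - 9 = -9)
((n*2)*E)*v = (-43*2*(-9))*3 = -86*(-9)*3 = 774*3 = 2322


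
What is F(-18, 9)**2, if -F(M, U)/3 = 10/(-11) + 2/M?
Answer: 10201/1089 ≈ 9.3673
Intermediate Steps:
F(M, U) = 30/11 - 6/M (F(M, U) = -3*(10/(-11) + 2/M) = -3*(10*(-1/11) + 2/M) = -3*(-10/11 + 2/M) = 30/11 - 6/M)
F(-18, 9)**2 = (30/11 - 6/(-18))**2 = (30/11 - 6*(-1/18))**2 = (30/11 + 1/3)**2 = (101/33)**2 = 10201/1089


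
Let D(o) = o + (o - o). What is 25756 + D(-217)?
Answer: 25539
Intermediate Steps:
D(o) = o (D(o) = o + 0 = o)
25756 + D(-217) = 25756 - 217 = 25539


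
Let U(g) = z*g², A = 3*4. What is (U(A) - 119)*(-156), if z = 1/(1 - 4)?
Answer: 26052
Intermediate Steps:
z = -⅓ (z = 1/(-3) = -⅓ ≈ -0.33333)
A = 12
U(g) = -g²/3
(U(A) - 119)*(-156) = (-⅓*12² - 119)*(-156) = (-⅓*144 - 119)*(-156) = (-48 - 119)*(-156) = -167*(-156) = 26052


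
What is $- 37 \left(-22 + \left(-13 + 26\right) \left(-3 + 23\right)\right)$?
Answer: $-8806$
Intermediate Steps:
$- 37 \left(-22 + \left(-13 + 26\right) \left(-3 + 23\right)\right) = - 37 \left(-22 + 13 \cdot 20\right) = - 37 \left(-22 + 260\right) = \left(-37\right) 238 = -8806$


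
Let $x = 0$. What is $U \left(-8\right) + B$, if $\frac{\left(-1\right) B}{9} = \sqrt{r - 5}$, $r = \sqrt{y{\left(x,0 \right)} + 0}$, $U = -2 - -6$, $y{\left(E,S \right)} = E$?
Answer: $-32 - 9 i \sqrt{5} \approx -32.0 - 20.125 i$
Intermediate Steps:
$U = 4$ ($U = -2 + 6 = 4$)
$r = 0$ ($r = \sqrt{0 + 0} = \sqrt{0} = 0$)
$B = - 9 i \sqrt{5}$ ($B = - 9 \sqrt{0 - 5} = - 9 \sqrt{-5} = - 9 i \sqrt{5} \approx - 20.125 i$)
$U \left(-8\right) + B = 4 \left(-8\right) - 9 i \sqrt{5} = -32 - 9 i \sqrt{5}$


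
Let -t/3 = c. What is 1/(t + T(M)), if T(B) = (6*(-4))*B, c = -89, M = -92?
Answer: 1/2475 ≈ 0.00040404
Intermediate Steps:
T(B) = -24*B
t = 267 (t = -3*(-89) = 267)
1/(t + T(M)) = 1/(267 - 24*(-92)) = 1/(267 + 2208) = 1/2475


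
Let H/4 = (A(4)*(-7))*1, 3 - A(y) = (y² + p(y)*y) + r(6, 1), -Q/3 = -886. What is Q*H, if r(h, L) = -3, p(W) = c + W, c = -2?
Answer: 1339632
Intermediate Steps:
p(W) = -2 + W
Q = 2658 (Q = -3*(-886) = 2658)
A(y) = 6 - y² - y*(-2 + y) (A(y) = 3 - ((y² + (-2 + y)*y) - 3) = 3 - ((y² + y*(-2 + y)) - 3) = 3 - (-3 + y² + y*(-2 + y)) = 3 + (3 - y² - y*(-2 + y)) = 6 - y² - y*(-2 + y))
H = 504 (H = 4*(((6 - 2*4² + 2*4)*(-7))*1) = 4*(((6 - 2*16 + 8)*(-7))*1) = 4*(((6 - 32 + 8)*(-7))*1) = 4*(-18*(-7)*1) = 4*(126*1) = 4*126 = 504)
Q*H = 2658*504 = 1339632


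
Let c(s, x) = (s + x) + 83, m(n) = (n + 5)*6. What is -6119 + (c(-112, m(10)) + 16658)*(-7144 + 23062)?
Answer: 266126923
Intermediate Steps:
m(n) = 30 + 6*n (m(n) = (5 + n)*6 = 30 + 6*n)
c(s, x) = 83 + s + x
-6119 + (c(-112, m(10)) + 16658)*(-7144 + 23062) = -6119 + ((83 - 112 + (30 + 6*10)) + 16658)*(-7144 + 23062) = -6119 + ((83 - 112 + (30 + 60)) + 16658)*15918 = -6119 + ((83 - 112 + 90) + 16658)*15918 = -6119 + (61 + 16658)*15918 = -6119 + 16719*15918 = -6119 + 266133042 = 266126923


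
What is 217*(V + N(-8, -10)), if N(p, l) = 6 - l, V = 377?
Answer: 85281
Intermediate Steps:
217*(V + N(-8, -10)) = 217*(377 + (6 - 1*(-10))) = 217*(377 + (6 + 10)) = 217*(377 + 16) = 217*393 = 85281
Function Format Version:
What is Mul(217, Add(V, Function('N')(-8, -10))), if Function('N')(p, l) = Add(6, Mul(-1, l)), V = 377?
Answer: 85281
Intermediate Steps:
Mul(217, Add(V, Function('N')(-8, -10))) = Mul(217, Add(377, Add(6, Mul(-1, -10)))) = Mul(217, Add(377, Add(6, 10))) = Mul(217, Add(377, 16)) = Mul(217, 393) = 85281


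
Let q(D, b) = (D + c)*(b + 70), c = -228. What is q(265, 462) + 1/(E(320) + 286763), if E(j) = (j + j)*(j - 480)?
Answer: 3629001293/184363 ≈ 19684.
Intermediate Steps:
E(j) = 2*j*(-480 + j) (E(j) = (2*j)*(-480 + j) = 2*j*(-480 + j))
q(D, b) = (-228 + D)*(70 + b) (q(D, b) = (D - 228)*(b + 70) = (-228 + D)*(70 + b))
q(265, 462) + 1/(E(320) + 286763) = (-15960 - 228*462 + 70*265 + 265*462) + 1/(2*320*(-480 + 320) + 286763) = (-15960 - 105336 + 18550 + 122430) + 1/(2*320*(-160) + 286763) = 19684 + 1/(-102400 + 286763) = 19684 + 1/184363 = 3629001293/184363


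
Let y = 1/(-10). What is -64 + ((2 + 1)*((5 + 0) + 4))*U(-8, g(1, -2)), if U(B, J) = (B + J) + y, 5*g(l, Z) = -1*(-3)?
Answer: -533/2 ≈ -266.50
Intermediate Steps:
g(l, Z) = ⅗ (g(l, Z) = (-1*(-3))/5 = (⅕)*3 = ⅗)
y = -⅒ ≈ -0.10000
U(B, J) = -⅒ + B + J (U(B, J) = (B + J) - ⅒ = -⅒ + B + J)
-64 + ((2 + 1)*((5 + 0) + 4))*U(-8, g(1, -2)) = -64 + ((2 + 1)*((5 + 0) + 4))*(-⅒ - 8 + ⅗) = -64 + (3*(5 + 4))*(-15/2) = -64 + (3*9)*(-15/2) = -64 + 27*(-15/2) = -64 - 405/2 = -533/2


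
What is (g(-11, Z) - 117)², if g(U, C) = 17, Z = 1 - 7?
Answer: 10000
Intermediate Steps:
Z = -6
(g(-11, Z) - 117)² = (17 - 117)² = (-100)² = 10000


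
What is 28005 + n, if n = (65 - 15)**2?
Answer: 30505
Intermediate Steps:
n = 2500 (n = 50**2 = 2500)
28005 + n = 28005 + 2500 = 30505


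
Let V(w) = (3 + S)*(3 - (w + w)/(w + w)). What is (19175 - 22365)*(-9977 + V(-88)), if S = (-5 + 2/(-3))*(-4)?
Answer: 94988630/3 ≈ 3.1663e+7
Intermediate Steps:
S = 68/3 (S = (-5 + 2*(-1/3))*(-4) = (-5 - 2/3)*(-4) = -17/3*(-4) = 68/3 ≈ 22.667)
V(w) = 154/3 (V(w) = (3 + 68/3)*(3 - (w + w)/(w + w)) = 77*(3 - 2*w/(2*w))/3 = 77*(3 - 2*w*1/(2*w))/3 = 77*(3 - 1*1)/3 = 77*(3 - 1)/3 = (77/3)*2 = 154/3)
(19175 - 22365)*(-9977 + V(-88)) = (19175 - 22365)*(-9977 + 154/3) = -3190*(-29777/3) = 94988630/3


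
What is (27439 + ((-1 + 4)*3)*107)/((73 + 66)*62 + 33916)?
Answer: 14201/21267 ≈ 0.66775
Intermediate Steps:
(27439 + ((-1 + 4)*3)*107)/((73 + 66)*62 + 33916) = (27439 + (3*3)*107)/(139*62 + 33916) = (27439 + 9*107)/(8618 + 33916) = (27439 + 963)/42534 = 28402*(1/42534) = 14201/21267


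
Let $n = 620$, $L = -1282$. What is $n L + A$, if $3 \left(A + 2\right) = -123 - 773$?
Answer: $- \frac{2385422}{3} \approx -7.9514 \cdot 10^{5}$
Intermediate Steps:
$A = - \frac{902}{3}$ ($A = -2 + \frac{-123 - 773}{3} = -2 + \frac{1}{3} \left(-896\right) = -2 - \frac{896}{3} = - \frac{902}{3} \approx -300.67$)
$n L + A = 620 \left(-1282\right) - \frac{902}{3} = -794840 - \frac{902}{3} = - \frac{2385422}{3}$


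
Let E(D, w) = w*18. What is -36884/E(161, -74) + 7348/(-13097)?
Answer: 118320553/4361301 ≈ 27.130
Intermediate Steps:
E(D, w) = 18*w
-36884/E(161, -74) + 7348/(-13097) = -36884/(18*(-74)) + 7348/(-13097) = -36884/(-1332) + 7348*(-1/13097) = -36884*(-1/1332) - 7348/13097 = 9221/333 - 7348/13097 = 118320553/4361301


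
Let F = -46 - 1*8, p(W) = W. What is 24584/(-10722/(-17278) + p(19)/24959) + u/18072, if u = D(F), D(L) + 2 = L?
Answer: 2993638861168669/75659184765 ≈ 39567.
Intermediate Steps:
F = -54 (F = -46 - 8 = -54)
D(L) = -2 + L
u = -56 (u = -2 - 54 = -56)
24584/(-10722/(-17278) + p(19)/24959) + u/18072 = 24584/(-10722/(-17278) + 19/24959) - 56/18072 = 24584/(-10722*(-1/17278) + 19*(1/24959)) - 56*1/18072 = 24584/(5361/8639 + 19/24959) - 7/2259 = 24584/(133969340/215620801) - 7/2259 = 24584*(215620801/133969340) - 7/2259 = 1325205442946/33492335 - 7/2259 = 2993638861168669/75659184765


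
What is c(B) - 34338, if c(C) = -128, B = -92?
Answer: -34466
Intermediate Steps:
c(B) - 34338 = -128 - 34338 = -34466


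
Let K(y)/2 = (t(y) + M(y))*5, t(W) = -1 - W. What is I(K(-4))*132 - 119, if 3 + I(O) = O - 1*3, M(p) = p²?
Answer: 24169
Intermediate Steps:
K(y) = -10 - 10*y + 10*y² (K(y) = 2*(((-1 - y) + y²)*5) = 2*((-1 + y² - y)*5) = 2*(-5 - 5*y + 5*y²) = -10 - 10*y + 10*y²)
I(O) = -6 + O (I(O) = -3 + (O - 1*3) = -3 + (O - 3) = -3 + (-3 + O) = -6 + O)
I(K(-4))*132 - 119 = (-6 + (-10 - 10*(-4) + 10*(-4)²))*132 - 119 = (-6 + (-10 + 40 + 10*16))*132 - 119 = (-6 + (-10 + 40 + 160))*132 - 119 = (-6 + 190)*132 - 119 = 184*132 - 119 = 24288 - 119 = 24169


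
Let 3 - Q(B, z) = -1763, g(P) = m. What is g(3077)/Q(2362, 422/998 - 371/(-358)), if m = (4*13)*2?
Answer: 52/883 ≈ 0.058890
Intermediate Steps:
m = 104 (m = 52*2 = 104)
g(P) = 104
Q(B, z) = 1766 (Q(B, z) = 3 - 1*(-1763) = 3 + 1763 = 1766)
g(3077)/Q(2362, 422/998 - 371/(-358)) = 104/1766 = 104*(1/1766) = 52/883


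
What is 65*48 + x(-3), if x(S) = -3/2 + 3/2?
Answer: 3120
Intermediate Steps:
x(S) = 0 (x(S) = -3*½ + 3*(½) = -3/2 + 3/2 = 0)
65*48 + x(-3) = 65*48 + 0 = 3120 + 0 = 3120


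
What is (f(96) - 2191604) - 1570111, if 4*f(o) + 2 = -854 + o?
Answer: -3761905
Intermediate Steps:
f(o) = -214 + o/4 (f(o) = -½ + (-854 + o)/4 = -½ + (-427/2 + o/4) = -214 + o/4)
(f(96) - 2191604) - 1570111 = ((-214 + (¼)*96) - 2191604) - 1570111 = ((-214 + 24) - 2191604) - 1570111 = (-190 - 2191604) - 1570111 = -2191794 - 1570111 = -3761905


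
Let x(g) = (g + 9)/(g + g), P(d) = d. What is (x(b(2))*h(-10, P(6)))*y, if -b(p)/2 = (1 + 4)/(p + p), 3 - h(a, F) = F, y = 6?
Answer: 117/5 ≈ 23.400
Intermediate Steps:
h(a, F) = 3 - F
b(p) = -5/p (b(p) = -2*(1 + 4)/(p + p) = -10/(2*p) = -10*1/(2*p) = -5/p)
x(g) = (9 + g)/(2*g) (x(g) = (9 + g)/((2*g)) = (9 + g)*(1/(2*g)) = (9 + g)/(2*g))
(x(b(2))*h(-10, P(6)))*y = (((9 - 5/2)/(2*((-5/2))))*(3 - 1*6))*6 = (((9 - 5*½)/(2*((-5*½))))*(3 - 6))*6 = (((9 - 5/2)/(2*(-5/2)))*(-3))*6 = (((½)*(-⅖)*(13/2))*(-3))*6 = -13/10*(-3)*6 = (39/10)*6 = 117/5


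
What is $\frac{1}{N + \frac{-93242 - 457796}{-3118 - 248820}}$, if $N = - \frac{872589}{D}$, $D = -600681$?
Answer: $\frac{25222394963}{91806064060} \approx 0.27474$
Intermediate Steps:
$N = \frac{290863}{200227}$ ($N = - \frac{872589}{-600681} = \left(-872589\right) \left(- \frac{1}{600681}\right) = \frac{290863}{200227} \approx 1.4527$)
$\frac{1}{N + \frac{-93242 - 457796}{-3118 - 248820}} = \frac{1}{\frac{290863}{200227} + \frac{-93242 - 457796}{-3118 - 248820}} = \frac{1}{\frac{290863}{200227} - \frac{551038}{-251938}} = \frac{1}{\frac{290863}{200227} - - \frac{275519}{125969}} = \frac{1}{\frac{290863}{200227} + \frac{275519}{125969}} = \frac{1}{\frac{91806064060}{25222394963}} = \frac{25222394963}{91806064060}$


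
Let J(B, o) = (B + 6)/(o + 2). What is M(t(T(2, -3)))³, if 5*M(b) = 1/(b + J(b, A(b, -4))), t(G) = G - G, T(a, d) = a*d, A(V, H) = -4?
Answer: -1/3375 ≈ -0.00029630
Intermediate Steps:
t(G) = 0
J(B, o) = (6 + B)/(2 + o)
M(b) = 1/(5*(-3 + b/2)) (M(b) = 1/(5*(b + (6 + b)/(2 - 4))) = 1/(5*(b + (6 + b)/(-2))) = 1/(5*(b - (6 + b)/2)) = 1/(5*(b + (-3 - b/2))) = 1/(5*(-3 + b/2)))
M(t(T(2, -3)))³ = (2/(5*(-6 + 0)))³ = ((⅖)/(-6))³ = ((⅖)*(-⅙))³ = (-1/15)³ = -1/3375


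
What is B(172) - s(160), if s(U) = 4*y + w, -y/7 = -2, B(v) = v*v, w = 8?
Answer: 29520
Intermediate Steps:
B(v) = v²
y = 14 (y = -7*(-2) = 14)
s(U) = 64 (s(U) = 4*14 + 8 = 56 + 8 = 64)
B(172) - s(160) = 172² - 1*64 = 29584 - 64 = 29520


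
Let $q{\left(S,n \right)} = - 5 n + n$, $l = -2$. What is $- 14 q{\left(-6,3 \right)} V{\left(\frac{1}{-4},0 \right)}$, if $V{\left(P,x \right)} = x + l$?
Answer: $-336$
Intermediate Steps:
$V{\left(P,x \right)} = -2 + x$ ($V{\left(P,x \right)} = x - 2 = -2 + x$)
$q{\left(S,n \right)} = - 4 n$
$- 14 q{\left(-6,3 \right)} V{\left(\frac{1}{-4},0 \right)} = - 14 \left(\left(-4\right) 3\right) \left(-2 + 0\right) = \left(-14\right) \left(-12\right) \left(-2\right) = 168 \left(-2\right) = -336$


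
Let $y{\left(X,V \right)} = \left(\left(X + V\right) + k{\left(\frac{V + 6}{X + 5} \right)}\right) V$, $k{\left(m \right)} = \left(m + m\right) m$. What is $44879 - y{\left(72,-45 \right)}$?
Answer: $\frac{273428216}{5929} \approx 46117.0$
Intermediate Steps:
$k{\left(m \right)} = 2 m^{2}$ ($k{\left(m \right)} = 2 m m = 2 m^{2}$)
$y{\left(X,V \right)} = V \left(V + X + \frac{2 \left(6 + V\right)^{2}}{\left(5 + X\right)^{2}}\right)$ ($y{\left(X,V \right)} = \left(\left(X + V\right) + 2 \left(\frac{V + 6}{X + 5}\right)^{2}\right) V = \left(\left(V + X\right) + 2 \left(\frac{6 + V}{5 + X}\right)^{2}\right) V = \left(\left(V + X\right) + 2 \frac{\left(6 + V\right)^{2}}{\left(5 + X\right)^{2}}\right) V = \left(\left(V + X\right) + \frac{2 \left(6 + V\right)^{2}}{\left(5 + X\right)^{2}}\right) V = \left(V + X + \frac{2 \left(6 + V\right)^{2}}{\left(5 + X\right)^{2}}\right) V = V \left(V + X + \frac{2 \left(6 + V\right)^{2}}{\left(5 + X\right)^{2}}\right)$)
$44879 - y{\left(72,-45 \right)} = 44879 - \left(\left(-45\right)^{2} - 3240 + 2 \left(-45\right) \frac{1}{\left(5 + 72\right)^{2}} \left(6 - 45\right)^{2}\right) = 44879 - \left(2025 - 3240 + 2 \left(-45\right) \frac{1}{5929} \left(-39\right)^{2}\right) = 44879 - \left(2025 - 3240 + 2 \left(-45\right) \frac{1}{5929} \cdot 1521\right) = 44879 - \left(2025 - 3240 - \frac{136890}{5929}\right) = 44879 - - \frac{7340625}{5929} = 44879 + \frac{7340625}{5929} = \frac{273428216}{5929}$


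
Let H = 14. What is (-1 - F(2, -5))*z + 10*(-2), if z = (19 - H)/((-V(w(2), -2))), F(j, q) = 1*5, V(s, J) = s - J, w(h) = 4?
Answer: -15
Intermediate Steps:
F(j, q) = 5
z = -5/6 (z = (19 - 1*14)/((-(4 - 1*(-2)))) = (19 - 14)/((-(4 + 2))) = 5/((-1*6)) = 5/(-6) = 5*(-1/6) = -5/6 ≈ -0.83333)
(-1 - F(2, -5))*z + 10*(-2) = (-1 - 1*5)*(-5/6) + 10*(-2) = (-1 - 5)*(-5/6) - 20 = -6*(-5/6) - 20 = 5 - 20 = -15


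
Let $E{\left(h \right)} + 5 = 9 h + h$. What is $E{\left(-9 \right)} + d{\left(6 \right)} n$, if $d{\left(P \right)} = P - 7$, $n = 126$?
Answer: $-221$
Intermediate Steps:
$E{\left(h \right)} = -5 + 10 h$ ($E{\left(h \right)} = -5 + \left(9 h + h\right) = -5 + 10 h$)
$d{\left(P \right)} = -7 + P$ ($d{\left(P \right)} = P - 7 = -7 + P$)
$E{\left(-9 \right)} + d{\left(6 \right)} n = \left(-5 + 10 \left(-9\right)\right) + \left(-7 + 6\right) 126 = \left(-5 - 90\right) - 126 = -95 - 126 = -221$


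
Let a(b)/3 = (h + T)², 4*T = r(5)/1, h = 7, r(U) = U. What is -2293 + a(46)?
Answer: -33421/16 ≈ -2088.8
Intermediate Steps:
T = 5/4 (T = (5/1)/4 = (5*1)/4 = (¼)*5 = 5/4 ≈ 1.2500)
a(b) = 3267/16 (a(b) = 3*(7 + 5/4)² = 3*(33/4)² = 3*(1089/16) = 3267/16)
-2293 + a(46) = -2293 + 3267/16 = -33421/16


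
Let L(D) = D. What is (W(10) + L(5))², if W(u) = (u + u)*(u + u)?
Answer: 164025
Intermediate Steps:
W(u) = 4*u² (W(u) = (2*u)*(2*u) = 4*u²)
(W(10) + L(5))² = (4*10² + 5)² = (4*100 + 5)² = (400 + 5)² = 405² = 164025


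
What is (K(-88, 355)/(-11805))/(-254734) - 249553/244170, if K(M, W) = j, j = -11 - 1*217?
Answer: -25014652796129/24475070706930 ≈ -1.0220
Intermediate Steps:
j = -228 (j = -11 - 217 = -228)
K(M, W) = -228
(K(-88, 355)/(-11805))/(-254734) - 249553/244170 = -228/(-11805)/(-254734) - 249553/244170 = -228*(-1/11805)*(-1/254734) - 249553*1/244170 = (76/3935)*(-1/254734) - 249553/244170 = -38/501189145 - 249553/244170 = -25014652796129/24475070706930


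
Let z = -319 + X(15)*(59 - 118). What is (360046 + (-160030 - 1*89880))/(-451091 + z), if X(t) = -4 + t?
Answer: -110136/452059 ≈ -0.24363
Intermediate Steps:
z = -968 (z = -319 + (-4 + 15)*(59 - 118) = -319 + 11*(-59) = -319 - 649 = -968)
(360046 + (-160030 - 1*89880))/(-451091 + z) = (360046 + (-160030 - 1*89880))/(-451091 - 968) = (360046 + (-160030 - 89880))/(-452059) = (360046 - 249910)*(-1/452059) = 110136*(-1/452059) = -110136/452059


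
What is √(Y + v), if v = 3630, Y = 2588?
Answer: √6218 ≈ 78.854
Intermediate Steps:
√(Y + v) = √(2588 + 3630) = √6218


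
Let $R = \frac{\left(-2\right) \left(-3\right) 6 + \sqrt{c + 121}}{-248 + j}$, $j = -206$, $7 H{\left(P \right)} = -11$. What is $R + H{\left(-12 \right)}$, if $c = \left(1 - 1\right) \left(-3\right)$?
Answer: $- \frac{5323}{3178} \approx -1.675$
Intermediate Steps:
$H{\left(P \right)} = - \frac{11}{7}$ ($H{\left(P \right)} = \frac{1}{7} \left(-11\right) = - \frac{11}{7}$)
$c = 0$ ($c = 0 \left(-3\right) = 0$)
$R = - \frac{47}{454}$ ($R = \frac{\left(-2\right) \left(-3\right) 6 + \sqrt{0 + 121}}{-248 - 206} = \frac{6 \cdot 6 + \sqrt{121}}{-454} = \left(36 + 11\right) \left(- \frac{1}{454}\right) = 47 \left(- \frac{1}{454}\right) = - \frac{47}{454} \approx -0.10352$)
$R + H{\left(-12 \right)} = - \frac{47}{454} - \frac{11}{7} = - \frac{5323}{3178}$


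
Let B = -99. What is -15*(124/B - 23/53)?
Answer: 44245/1749 ≈ 25.297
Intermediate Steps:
-15*(124/B - 23/53) = -15*(124/(-99) - 23/53) = -15*(124*(-1/99) - 23*1/53) = -15*(-124/99 - 23/53) = -15*(-8849/5247) = 44245/1749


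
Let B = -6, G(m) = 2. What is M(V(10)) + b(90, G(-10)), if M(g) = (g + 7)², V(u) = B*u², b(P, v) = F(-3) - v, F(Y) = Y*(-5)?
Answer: 351662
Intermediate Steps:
F(Y) = -5*Y
b(P, v) = 15 - v (b(P, v) = -5*(-3) - v = 15 - v)
V(u) = -6*u²
M(g) = (7 + g)²
M(V(10)) + b(90, G(-10)) = (7 - 6*10²)² + (15 - 1*2) = (7 - 6*100)² + (15 - 2) = (7 - 600)² + 13 = (-593)² + 13 = 351649 + 13 = 351662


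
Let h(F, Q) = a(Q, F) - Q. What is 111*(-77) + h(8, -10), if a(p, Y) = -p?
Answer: -8527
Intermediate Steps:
h(F, Q) = -2*Q (h(F, Q) = -Q - Q = -2*Q)
111*(-77) + h(8, -10) = 111*(-77) - 2*(-10) = -8547 + 20 = -8527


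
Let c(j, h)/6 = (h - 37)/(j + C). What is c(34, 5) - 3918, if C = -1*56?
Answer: -43002/11 ≈ -3909.3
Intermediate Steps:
C = -56
c(j, h) = 6*(-37 + h)/(-56 + j) (c(j, h) = 6*((h - 37)/(j - 56)) = 6*((-37 + h)/(-56 + j)) = 6*(-37 + h)/(-56 + j))
c(34, 5) - 3918 = 6*(-37 + 5)/(-56 + 34) - 3918 = 6*(-32)/(-22) - 3918 = 6*(-1/22)*(-32) - 3918 = 96/11 - 3918 = -43002/11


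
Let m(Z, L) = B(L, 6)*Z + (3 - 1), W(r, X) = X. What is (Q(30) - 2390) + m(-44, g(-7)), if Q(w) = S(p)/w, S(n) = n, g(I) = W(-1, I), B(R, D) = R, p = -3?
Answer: -20801/10 ≈ -2080.1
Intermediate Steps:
g(I) = I
m(Z, L) = 2 + L*Z (m(Z, L) = L*Z + (3 - 1) = L*Z + 2 = 2 + L*Z)
Q(w) = -3/w
(Q(30) - 2390) + m(-44, g(-7)) = (-3/30 - 2390) + (2 - 7*(-44)) = (-3*1/30 - 2390) + (2 + 308) = (-⅒ - 2390) + 310 = -23901/10 + 310 = -20801/10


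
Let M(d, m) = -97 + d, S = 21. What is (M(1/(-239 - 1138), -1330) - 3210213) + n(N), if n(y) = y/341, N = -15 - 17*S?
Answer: -48626582105/15147 ≈ -3.2103e+6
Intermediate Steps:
N = -372 (N = -15 - 17*21 = -15 - 357 = -372)
n(y) = y/341 (n(y) = y*(1/341) = y/341)
(M(1/(-239 - 1138), -1330) - 3210213) + n(N) = ((-97 + 1/(-239 - 1138)) - 3210213) + (1/341)*(-372) = ((-97 + 1/(-1377)) - 3210213) - 12/11 = ((-97 - 1/1377) - 3210213) - 12/11 = (-133570/1377 - 3210213) - 12/11 = -4420596871/1377 - 12/11 = -48626582105/15147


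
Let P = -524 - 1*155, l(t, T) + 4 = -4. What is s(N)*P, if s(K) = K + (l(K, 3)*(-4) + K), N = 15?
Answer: -42098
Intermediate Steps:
l(t, T) = -8 (l(t, T) = -4 - 4 = -8)
s(K) = 32 + 2*K (s(K) = K + (-8*(-4) + K) = K + (32 + K) = 32 + 2*K)
P = -679 (P = -524 - 155 = -679)
s(N)*P = (32 + 2*15)*(-679) = (32 + 30)*(-679) = 62*(-679) = -42098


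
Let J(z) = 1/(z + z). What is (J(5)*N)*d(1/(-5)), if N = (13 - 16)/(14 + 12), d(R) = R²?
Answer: -3/6500 ≈ -0.00046154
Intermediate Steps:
J(z) = 1/(2*z)
N = -3/26 ≈ -0.11538
(J(5)*N)*d(1/(-5)) = (((½)/5)*(-3/26))*(1/(-5))² = (((½)*(⅕))*(-3/26))*(-⅕)² = ((⅒)*(-3/26))*(1/25) = -3/260*1/25 = -3/6500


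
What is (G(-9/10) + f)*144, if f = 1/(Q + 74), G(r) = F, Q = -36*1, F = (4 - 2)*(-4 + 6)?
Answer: 11016/19 ≈ 579.79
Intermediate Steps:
F = 4 (F = 2*2 = 4)
Q = -36
G(r) = 4
f = 1/38 (f = 1/(-36 + 74) = 1/38 ≈ 0.026316)
(G(-9/10) + f)*144 = (4 + 1/38)*144 = (153/38)*144 = 11016/19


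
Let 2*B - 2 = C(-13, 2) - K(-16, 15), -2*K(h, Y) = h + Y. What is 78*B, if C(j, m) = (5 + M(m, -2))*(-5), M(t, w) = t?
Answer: -2613/2 ≈ -1306.5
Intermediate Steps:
C(j, m) = -25 - 5*m (C(j, m) = (5 + m)*(-5) = -25 - 5*m)
K(h, Y) = -Y/2 - h/2 (K(h, Y) = -(h + Y)/2 = -(Y + h)/2 = -Y/2 - h/2)
B = -67/4 (B = 1 + ((-25 - 5*2) - (-½*15 - ½*(-16)))/2 = 1 + ((-25 - 10) - (-15/2 + 8))/2 = 1 + (-35 - 1*½)/2 = 1 + (-35 - ½)/2 = 1 + (½)*(-71/2) = 1 - 71/4 = -67/4 ≈ -16.750)
78*B = 78*(-67/4) = -2613/2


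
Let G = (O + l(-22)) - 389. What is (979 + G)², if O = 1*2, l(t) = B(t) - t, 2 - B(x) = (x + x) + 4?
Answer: 430336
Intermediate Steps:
B(x) = -2 - 2*x (B(x) = 2 - ((x + x) + 4) = 2 - (2*x + 4) = 2 - (4 + 2*x) = 2 + (-4 - 2*x) = -2 - 2*x)
l(t) = -2 - 3*t (l(t) = (-2 - 2*t) - t = -2 - 3*t)
O = 2
G = -323 (G = (2 + (-2 - 3*(-22))) - 389 = (2 + (-2 + 66)) - 389 = (2 + 64) - 389 = 66 - 389 = -323)
(979 + G)² = (979 - 323)² = 656² = 430336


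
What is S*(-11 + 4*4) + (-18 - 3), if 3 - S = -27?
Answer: 129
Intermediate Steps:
S = 30 (S = 3 - 1*(-27) = 3 + 27 = 30)
S*(-11 + 4*4) + (-18 - 3) = 30*(-11 + 4*4) + (-18 - 3) = 30*(-11 + 16) - 21 = 30*5 - 21 = 150 - 21 = 129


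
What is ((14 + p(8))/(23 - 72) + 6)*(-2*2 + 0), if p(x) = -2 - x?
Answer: -1160/49 ≈ -23.673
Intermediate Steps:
((14 + p(8))/(23 - 72) + 6)*(-2*2 + 0) = ((14 + (-2 - 1*8))/(23 - 72) + 6)*(-2*2 + 0) = ((14 + (-2 - 8))/(-49) + 6)*(-4 + 0) = ((14 - 10)*(-1/49) + 6)*(-4) = (4*(-1/49) + 6)*(-4) = (-4/49 + 6)*(-4) = (290/49)*(-4) = -1160/49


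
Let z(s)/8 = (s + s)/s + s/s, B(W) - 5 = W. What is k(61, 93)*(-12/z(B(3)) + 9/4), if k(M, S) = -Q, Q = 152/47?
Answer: -266/47 ≈ -5.6596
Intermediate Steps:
Q = 152/47 (Q = 152*(1/47) = 152/47 ≈ 3.2340)
k(M, S) = -152/47 (k(M, S) = -1*152/47 = -152/47)
B(W) = 5 + W
z(s) = 24 (z(s) = 8*((s + s)/s + s/s) = 8*((2*s)/s + 1) = 8*(2 + 1) = 8*3 = 24)
k(61, 93)*(-12/z(B(3)) + 9/4) = -152*(-12/24 + 9/4)/47 = -152*(-12*1/24 + 9*(¼))/47 = -152*(-½ + 9/4)/47 = -152/47*7/4 = -266/47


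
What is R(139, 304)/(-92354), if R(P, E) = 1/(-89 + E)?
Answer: -1/19856110 ≈ -5.0362e-8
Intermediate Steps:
R(139, 304)/(-92354) = 1/((-89 + 304)*(-92354)) = -1/92354/215 = (1/215)*(-1/92354) = -1/19856110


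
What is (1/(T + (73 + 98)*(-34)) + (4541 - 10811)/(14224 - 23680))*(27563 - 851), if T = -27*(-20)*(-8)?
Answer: 1964158217/110911 ≈ 17709.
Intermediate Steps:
T = -4320 (T = 540*(-8) = -4320)
(1/(T + (73 + 98)*(-34)) + (4541 - 10811)/(14224 - 23680))*(27563 - 851) = (1/(-4320 + (73 + 98)*(-34)) + (4541 - 10811)/(14224 - 23680))*(27563 - 851) = (1/(-4320 + 171*(-34)) - 6270/(-9456))*26712 = (1/(-4320 - 5814) - 6270*(-1/9456))*26712 = (1/(-10134) + 1045/1576)*26712 = (-1/10134 + 1045/1576)*26712 = (5294227/7985592)*26712 = 1964158217/110911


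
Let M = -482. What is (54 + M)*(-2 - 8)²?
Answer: -42800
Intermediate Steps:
(54 + M)*(-2 - 8)² = (54 - 482)*(-2 - 8)² = -428*(-10)² = -428*100 = -42800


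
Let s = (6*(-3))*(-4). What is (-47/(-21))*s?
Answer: 1128/7 ≈ 161.14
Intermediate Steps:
s = 72 (s = -18*(-4) = 72)
(-47/(-21))*s = -47/(-21)*72 = -47*(-1/21)*72 = (47/21)*72 = 1128/7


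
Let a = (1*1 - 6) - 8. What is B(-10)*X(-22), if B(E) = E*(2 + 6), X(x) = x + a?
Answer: 2800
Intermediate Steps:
a = -13 (a = (1 - 6) - 8 = -5 - 8 = -13)
X(x) = -13 + x (X(x) = x - 13 = -13 + x)
B(E) = 8*E (B(E) = E*8 = 8*E)
B(-10)*X(-22) = (8*(-10))*(-13 - 22) = -80*(-35) = 2800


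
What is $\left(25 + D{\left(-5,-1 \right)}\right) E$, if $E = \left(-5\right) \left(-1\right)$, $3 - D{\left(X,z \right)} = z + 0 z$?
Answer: $145$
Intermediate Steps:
$D{\left(X,z \right)} = 3 - z$ ($D{\left(X,z \right)} = 3 - \left(z + 0 z\right) = 3 - \left(z + 0\right) = 3 - z$)
$E = 5$
$\left(25 + D{\left(-5,-1 \right)}\right) E = \left(25 + \left(3 - -1\right)\right) 5 = \left(25 + \left(3 + 1\right)\right) 5 = \left(25 + 4\right) 5 = 29 \cdot 5 = 145$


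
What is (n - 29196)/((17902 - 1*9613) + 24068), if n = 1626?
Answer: -27570/32357 ≈ -0.85206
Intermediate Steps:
(n - 29196)/((17902 - 1*9613) + 24068) = (1626 - 29196)/((17902 - 1*9613) + 24068) = -27570/((17902 - 9613) + 24068) = -27570/(8289 + 24068) = -27570/32357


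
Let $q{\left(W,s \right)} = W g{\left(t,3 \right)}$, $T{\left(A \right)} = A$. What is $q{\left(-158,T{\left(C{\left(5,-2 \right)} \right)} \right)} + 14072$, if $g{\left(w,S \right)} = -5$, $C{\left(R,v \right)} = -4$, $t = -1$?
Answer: $14862$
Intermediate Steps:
$q{\left(W,s \right)} = - 5 W$ ($q{\left(W,s \right)} = W \left(-5\right) = - 5 W$)
$q{\left(-158,T{\left(C{\left(5,-2 \right)} \right)} \right)} + 14072 = \left(-5\right) \left(-158\right) + 14072 = 790 + 14072 = 14862$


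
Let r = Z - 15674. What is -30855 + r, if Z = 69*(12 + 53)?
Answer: -42044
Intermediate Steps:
Z = 4485 (Z = 69*65 = 4485)
r = -11189 (r = 4485 - 15674 = -11189)
-30855 + r = -30855 - 11189 = -42044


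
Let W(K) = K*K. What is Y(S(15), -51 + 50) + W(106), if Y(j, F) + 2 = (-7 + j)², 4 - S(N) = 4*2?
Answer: 11355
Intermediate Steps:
W(K) = K²
S(N) = -4 (S(N) = 4 - 4*2 = 4 - 1*8 = 4 - 8 = -4)
Y(j, F) = -2 + (-7 + j)²
Y(S(15), -51 + 50) + W(106) = (-2 + (-7 - 4)²) + 106² = (-2 + (-11)²) + 11236 = (-2 + 121) + 11236 = 119 + 11236 = 11355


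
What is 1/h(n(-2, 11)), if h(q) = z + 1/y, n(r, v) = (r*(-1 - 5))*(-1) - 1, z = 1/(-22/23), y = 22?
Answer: -1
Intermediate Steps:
z = -23/22 (z = 1/(-22*1/23) = 1/(-22/23) = -23/22 ≈ -1.0455)
n(r, v) = -1 + 6*r (n(r, v) = (r*(-6))*(-1) - 1 = -6*r*(-1) - 1 = 6*r - 1 = -1 + 6*r)
h(q) = -1 (h(q) = -23/22 + 1/22 = -1)
1/h(n(-2, 11)) = 1/(-1) = -1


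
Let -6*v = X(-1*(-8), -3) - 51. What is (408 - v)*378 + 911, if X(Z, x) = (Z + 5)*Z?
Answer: 158474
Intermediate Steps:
X(Z, x) = Z*(5 + Z) (X(Z, x) = (5 + Z)*Z = Z*(5 + Z))
v = -53/6 (v = -((-1*(-8))*(5 - 1*(-8)) - 51)/6 = -(8*(5 + 8) - 51)/6 = -(8*13 - 51)/6 = -(104 - 51)/6 = -⅙*53 = -53/6 ≈ -8.8333)
(408 - v)*378 + 911 = (408 - 1*(-53/6))*378 + 911 = (408 + 53/6)*378 + 911 = (2501/6)*378 + 911 = 157563 + 911 = 158474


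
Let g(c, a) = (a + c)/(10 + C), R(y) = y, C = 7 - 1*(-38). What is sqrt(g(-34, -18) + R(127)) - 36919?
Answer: -36919 + sqrt(381315)/55 ≈ -36908.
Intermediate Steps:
C = 45 (C = 7 + 38 = 45)
g(c, a) = a/55 + c/55 (g(c, a) = (a + c)/(10 + 45) = (a + c)/55 = (a + c)*(1/55) = a/55 + c/55)
sqrt(g(-34, -18) + R(127)) - 36919 = sqrt(((1/55)*(-18) + (1/55)*(-34)) + 127) - 36919 = sqrt((-18/55 - 34/55) + 127) - 36919 = sqrt(-52/55 + 127) - 36919 = sqrt(6933/55) - 36919 = sqrt(381315)/55 - 36919 = -36919 + sqrt(381315)/55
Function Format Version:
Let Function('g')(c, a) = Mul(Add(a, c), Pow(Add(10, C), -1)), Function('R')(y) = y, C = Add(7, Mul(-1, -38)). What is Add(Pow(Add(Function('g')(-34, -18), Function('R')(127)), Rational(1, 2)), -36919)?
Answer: Add(-36919, Mul(Rational(1, 55), Pow(381315, Rational(1, 2)))) ≈ -36908.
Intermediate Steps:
C = 45 (C = Add(7, 38) = 45)
Function('g')(c, a) = Add(Mul(Rational(1, 55), a), Mul(Rational(1, 55), c)) (Function('g')(c, a) = Mul(Add(a, c), Pow(Add(10, 45), -1)) = Mul(Add(a, c), Pow(55, -1)) = Mul(Add(a, c), Rational(1, 55)) = Add(Mul(Rational(1, 55), a), Mul(Rational(1, 55), c)))
Add(Pow(Add(Function('g')(-34, -18), Function('R')(127)), Rational(1, 2)), -36919) = Add(Pow(Add(Add(Mul(Rational(1, 55), -18), Mul(Rational(1, 55), -34)), 127), Rational(1, 2)), -36919) = Add(Pow(Add(Add(Rational(-18, 55), Rational(-34, 55)), 127), Rational(1, 2)), -36919) = Add(Pow(Add(Rational(-52, 55), 127), Rational(1, 2)), -36919) = Add(Pow(Rational(6933, 55), Rational(1, 2)), -36919) = Add(Mul(Rational(1, 55), Pow(381315, Rational(1, 2))), -36919) = Add(-36919, Mul(Rational(1, 55), Pow(381315, Rational(1, 2))))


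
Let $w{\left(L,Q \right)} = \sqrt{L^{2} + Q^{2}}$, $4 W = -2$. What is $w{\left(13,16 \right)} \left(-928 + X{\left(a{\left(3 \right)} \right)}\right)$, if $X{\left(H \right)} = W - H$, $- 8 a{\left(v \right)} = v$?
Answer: $- \frac{37125 \sqrt{17}}{8} \approx -19134.0$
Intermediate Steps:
$W = - \frac{1}{2}$ ($W = \frac{1}{4} \left(-2\right) = - \frac{1}{2} \approx -0.5$)
$a{\left(v \right)} = - \frac{v}{8}$
$X{\left(H \right)} = - \frac{1}{2} - H$
$w{\left(13,16 \right)} \left(-928 + X{\left(a{\left(3 \right)} \right)}\right) = \sqrt{13^{2} + 16^{2}} \left(-928 - \left(\frac{1}{2} - \frac{3}{8}\right)\right) = \sqrt{169 + 256} \left(-928 - \frac{1}{8}\right) = \sqrt{425} \left(-928 + \left(- \frac{1}{2} + \frac{3}{8}\right)\right) = 5 \sqrt{17} \left(-928 - \frac{1}{8}\right) = 5 \sqrt{17} \left(- \frac{7425}{8}\right) = - \frac{37125 \sqrt{17}}{8}$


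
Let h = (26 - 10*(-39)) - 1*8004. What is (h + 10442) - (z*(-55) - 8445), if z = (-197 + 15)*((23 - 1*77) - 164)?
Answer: 2193479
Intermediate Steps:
z = 39676 (z = -182*((23 - 77) - 164) = -182*(-54 - 164) = -182*(-218) = 39676)
h = -7588 (h = (26 + 390) - 8004 = 416 - 8004 = -7588)
(h + 10442) - (z*(-55) - 8445) = (-7588 + 10442) - (39676*(-55) - 8445) = 2854 - (-2182180 - 8445) = 2854 - 1*(-2190625) = 2854 + 2190625 = 2193479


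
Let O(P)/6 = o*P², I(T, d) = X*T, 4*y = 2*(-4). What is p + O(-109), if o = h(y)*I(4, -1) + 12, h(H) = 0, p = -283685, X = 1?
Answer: 571747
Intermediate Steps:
y = -2 (y = (2*(-4))/4 = (¼)*(-8) = -2)
I(T, d) = T (I(T, d) = 1*T = T)
o = 12 (o = 0*4 + 12 = 0 + 12 = 12)
O(P) = 72*P² (O(P) = 6*(12*P²) = 72*P²)
p + O(-109) = -283685 + 72*(-109)² = -283685 + 72*11881 = -283685 + 855432 = 571747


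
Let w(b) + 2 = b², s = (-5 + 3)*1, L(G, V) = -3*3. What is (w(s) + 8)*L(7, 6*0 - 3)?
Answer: -90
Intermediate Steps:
L(G, V) = -9
s = -2 (s = -2*1 = -2)
w(b) = -2 + b²
(w(s) + 8)*L(7, 6*0 - 3) = ((-2 + (-2)²) + 8)*(-9) = ((-2 + 4) + 8)*(-9) = (2 + 8)*(-9) = 10*(-9) = -90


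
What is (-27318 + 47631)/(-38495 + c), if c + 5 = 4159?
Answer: -6771/11447 ≈ -0.59151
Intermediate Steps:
c = 4154 (c = -5 + 4159 = 4154)
(-27318 + 47631)/(-38495 + c) = (-27318 + 47631)/(-38495 + 4154) = 20313/(-34341) = 20313*(-1/34341) = -6771/11447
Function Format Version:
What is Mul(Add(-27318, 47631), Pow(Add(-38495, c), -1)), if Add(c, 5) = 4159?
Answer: Rational(-6771, 11447) ≈ -0.59151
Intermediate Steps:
c = 4154 (c = Add(-5, 4159) = 4154)
Mul(Add(-27318, 47631), Pow(Add(-38495, c), -1)) = Mul(Add(-27318, 47631), Pow(Add(-38495, 4154), -1)) = Mul(20313, Pow(-34341, -1)) = Mul(20313, Rational(-1, 34341)) = Rational(-6771, 11447)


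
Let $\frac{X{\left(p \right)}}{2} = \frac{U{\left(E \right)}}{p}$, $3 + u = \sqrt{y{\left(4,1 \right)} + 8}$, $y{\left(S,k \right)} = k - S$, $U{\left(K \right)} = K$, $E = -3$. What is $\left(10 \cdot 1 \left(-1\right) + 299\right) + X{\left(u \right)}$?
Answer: $\frac{587}{2} + \frac{3 \sqrt{5}}{2} \approx 296.85$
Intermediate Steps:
$u = -3 + \sqrt{5}$ ($u = -3 + \sqrt{\left(1 - 4\right) + 8} = -3 + \sqrt{-3 + 8} = -3 + \sqrt{5} \approx -0.76393$)
$X{\left(p \right)} = - \frac{6}{p}$ ($X{\left(p \right)} = 2 \left(- \frac{3}{p}\right) = - \frac{6}{p}$)
$\left(10 \cdot 1 \left(-1\right) + 299\right) + X{\left(u \right)} = \left(10 \cdot 1 \left(-1\right) + 299\right) - \frac{6}{-3 + \sqrt{5}} = \left(10 \left(-1\right) + 299\right) - \frac{6}{-3 + \sqrt{5}} = \left(-10 + 299\right) - \frac{6}{-3 + \sqrt{5}} = 289 - \frac{6}{-3 + \sqrt{5}}$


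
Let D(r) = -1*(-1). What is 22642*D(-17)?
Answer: 22642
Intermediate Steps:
D(r) = 1
22642*D(-17) = 22642*1 = 22642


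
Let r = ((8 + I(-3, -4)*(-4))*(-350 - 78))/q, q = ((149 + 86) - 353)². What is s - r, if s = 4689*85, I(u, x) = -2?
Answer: 1387406477/3481 ≈ 3.9857e+5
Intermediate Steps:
q = 13924 (q = (235 - 353)² = (-118)² = 13924)
s = 398565
r = -1712/3481 (r = ((8 - 2*(-4))*(-350 - 78))/13924 = ((8 + 8)*(-428))*(1/13924) = (16*(-428))*(1/13924) = -6848*1/13924 = -1712/3481 ≈ -0.49181)
s - r = 398565 - 1*(-1712/3481) = 398565 + 1712/3481 = 1387406477/3481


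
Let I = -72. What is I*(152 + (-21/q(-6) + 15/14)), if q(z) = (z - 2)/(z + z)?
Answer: -61272/7 ≈ -8753.1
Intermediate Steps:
q(z) = (-2 + z)/(2*z) (q(z) = (-2 + z)/((2*z)) = (-2 + z)*(1/(2*z)) = (-2 + z)/(2*z))
I*(152 + (-21/q(-6) + 15/14)) = -72*(152 + (-21*(-12/(-2 - 6)) + 15/14)) = -72*(152 + (-21/((½)*(-⅙)*(-8)) + 15*(1/14))) = -72*(152 + (-21/⅔ + 15/14)) = -72*(152 + (-21*3/2 + 15/14)) = -72*(152 + (-63/2 + 15/14)) = -72*(152 - 213/7) = -72*851/7 = -61272/7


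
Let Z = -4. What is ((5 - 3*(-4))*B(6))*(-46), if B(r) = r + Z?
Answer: -1564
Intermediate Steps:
B(r) = -4 + r (B(r) = r - 4 = -4 + r)
((5 - 3*(-4))*B(6))*(-46) = ((5 - 3*(-4))*(-4 + 6))*(-46) = ((5 + 12)*2)*(-46) = (17*2)*(-46) = 34*(-46) = -1564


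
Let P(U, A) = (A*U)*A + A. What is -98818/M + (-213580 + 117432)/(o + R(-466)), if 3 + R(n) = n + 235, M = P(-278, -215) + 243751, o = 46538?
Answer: -150945439175/72969397032 ≈ -2.0686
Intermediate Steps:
P(U, A) = A + U*A² (P(U, A) = U*A² + A = A + U*A²)
M = -12607014 (M = -215*(1 - 215*(-278)) + 243751 = -215*(1 + 59770) + 243751 = -215*59771 + 243751 = -12850765 + 243751 = -12607014)
R(n) = 232 + n (R(n) = -3 + (n + 235) = -3 + (235 + n) = 232 + n)
-98818/M + (-213580 + 117432)/(o + R(-466)) = -98818/(-12607014) + (-213580 + 117432)/(46538 + (232 - 466)) = -98818*(-1/12607014) - 96148/(46538 - 234) = 49409/6303507 - 96148/46304 = 49409/6303507 - 96148*1/46304 = 49409/6303507 - 24037/11576 = -150945439175/72969397032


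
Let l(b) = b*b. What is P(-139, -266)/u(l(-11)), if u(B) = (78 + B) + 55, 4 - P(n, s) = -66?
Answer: 35/127 ≈ 0.27559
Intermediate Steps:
P(n, s) = 70 (P(n, s) = 4 - 1*(-66) = 4 + 66 = 70)
l(b) = b²
u(B) = 133 + B
P(-139, -266)/u(l(-11)) = 70/(133 + (-11)²) = 70/(133 + 121) = 70/254 = 70*(1/254) = 35/127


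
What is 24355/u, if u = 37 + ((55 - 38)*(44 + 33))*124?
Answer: 24355/162353 ≈ 0.15001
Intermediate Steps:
u = 162353 (u = 37 + (17*77)*124 = 37 + 1309*124 = 37 + 162316 = 162353)
24355/u = 24355/162353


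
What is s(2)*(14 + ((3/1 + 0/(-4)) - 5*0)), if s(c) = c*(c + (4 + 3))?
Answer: 306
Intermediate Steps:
s(c) = c*(7 + c) (s(c) = c*(c + 7) = c*(7 + c))
s(2)*(14 + ((3/1 + 0/(-4)) - 5*0)) = (2*(7 + 2))*(14 + ((3/1 + 0/(-4)) - 5*0)) = (2*9)*(14 + ((3*1 + 0*(-¼)) + 0)) = 18*(14 + ((3 + 0) + 0)) = 18*(14 + (3 + 0)) = 18*(14 + 3) = 18*17 = 306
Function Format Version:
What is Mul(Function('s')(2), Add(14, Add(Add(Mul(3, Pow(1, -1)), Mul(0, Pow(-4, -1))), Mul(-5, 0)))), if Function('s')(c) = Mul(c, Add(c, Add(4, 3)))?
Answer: 306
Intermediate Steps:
Function('s')(c) = Mul(c, Add(7, c)) (Function('s')(c) = Mul(c, Add(c, 7)) = Mul(c, Add(7, c)))
Mul(Function('s')(2), Add(14, Add(Add(Mul(3, Pow(1, -1)), Mul(0, Pow(-4, -1))), Mul(-5, 0)))) = Mul(Mul(2, Add(7, 2)), Add(14, Add(Add(Mul(3, Pow(1, -1)), Mul(0, Pow(-4, -1))), Mul(-5, 0)))) = Mul(Mul(2, 9), Add(14, Add(Add(Mul(3, 1), Mul(0, Rational(-1, 4))), 0))) = Mul(18, Add(14, Add(Add(3, 0), 0))) = Mul(18, Add(14, Add(3, 0))) = Mul(18, Add(14, 3)) = Mul(18, 17) = 306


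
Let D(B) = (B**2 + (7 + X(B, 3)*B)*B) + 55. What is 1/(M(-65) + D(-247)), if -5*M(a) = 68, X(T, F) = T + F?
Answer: -5/74134373 ≈ -6.7445e-8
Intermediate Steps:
X(T, F) = F + T
M(a) = -68/5 (M(a) = -1/5*68 = -68/5)
D(B) = 55 + B**2 + B*(7 + B*(3 + B)) (D(B) = (B**2 + (7 + (3 + B)*B)*B) + 55 = (B**2 + (7 + B*(3 + B))*B) + 55 = (B**2 + B*(7 + B*(3 + B))) + 55 = 55 + B**2 + B*(7 + B*(3 + B)))
1/(M(-65) + D(-247)) = 1/(-68/5 + (55 + (-247)**3 + 4*(-247)**2 + 7*(-247))) = 1/(-68/5 + (55 - 15069223 + 4*61009 - 1729)) = 1/(-68/5 + (55 - 15069223 + 244036 - 1729)) = 1/(-68/5 - 14826861) = 1/(-74134373/5) = -5/74134373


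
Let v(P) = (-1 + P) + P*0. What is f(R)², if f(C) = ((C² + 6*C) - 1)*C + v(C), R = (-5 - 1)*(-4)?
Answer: 298563841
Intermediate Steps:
v(P) = -1 + P (v(P) = (-1 + P) + 0 = -1 + P)
R = 24 (R = -6*(-4) = 24)
f(C) = -1 + C + C*(-1 + C² + 6*C) (f(C) = ((C² + 6*C) - 1)*C + (-1 + C) = (-1 + C² + 6*C)*C + (-1 + C) = C*(-1 + C² + 6*C) + (-1 + C) = -1 + C + C*(-1 + C² + 6*C))
f(R)² = (-1 + 24³ + 6*24²)² = (-1 + 13824 + 6*576)² = (-1 + 13824 + 3456)² = 17279² = 298563841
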